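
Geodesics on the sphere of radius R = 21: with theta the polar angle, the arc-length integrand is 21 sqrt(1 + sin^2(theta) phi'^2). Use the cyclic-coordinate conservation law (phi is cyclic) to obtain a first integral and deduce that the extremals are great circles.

On the sphere of radius R = 21 with spherical coordinates (θ, φ), the induced metric is
    ds^2 = 441(dθ^2 + sin^2(θ) dφ^2).
Parameterise by θ; the arc-length functional is
    J[φ] = ∫ 21 sqrt(1 + sin^2(θ) (dφ/dθ)^2) dθ,
so L = 21 sqrt(1 + sin^2(θ) φ'^2). Compute
    ∂L/∂φ = 0  (L has no explicit φ dependence),
    ∂L/∂φ' = 21 sin^2(θ) φ' / sqrt(1 + sin^2(θ) φ'^2).
Since ∂L/∂φ = 0, the Euler-Lagrange equation
    d/dθ(∂L/∂φ') − ∂L/∂φ = 0
reduces to d/dθ(∂L/∂φ') = 0, i.e. the momentum conjugate to φ is conserved:
    21 sin^2(θ) φ' / sqrt(1 + sin^2(θ) φ'^2) = C.
The overall factor of 21 is constant, so dividing through gives Clairaut's relation sin^2(θ) φ' / sqrt(1 + sin^2(θ) φ'^2) = C' (with C' = C/21). Solving for φ' and integrating gives the great-circle family
    cot(θ) = A cos(φ − φ_0),
i.e. the intersection of the sphere with a plane through the origin. The two constants A and φ_0 (equivalently C and one phase) are fixed by the two endpoint conditions.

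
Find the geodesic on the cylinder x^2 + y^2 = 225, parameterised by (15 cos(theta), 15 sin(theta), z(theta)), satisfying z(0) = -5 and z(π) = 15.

Parameterise the cylinder of radius R = 15 as
    r(θ) = (15 cos θ, 15 sin θ, z(θ)).
The arc-length element is
    ds = sqrt(225 + (dz/dθ)^2) dθ,
so the Lagrangian is L = sqrt(225 + z'^2).
L depends on z' only, not on z or θ, so ∂L/∂z = 0 and
    ∂L/∂z' = z' / sqrt(225 + z'^2).
The Euler-Lagrange equation gives
    d/dθ( z' / sqrt(225 + z'^2) ) = 0,
so z' is constant. Integrating once:
    z(θ) = a θ + b,
a helix on the cylinder (a straight line when the cylinder is unrolled). The constants a, b are determined by the endpoint conditions.
With endpoint conditions z(0) = -5 and z(π) = 15: from z(0) = b we get b = -5, and a·π + -5 = 15 gives a = 20/π, so
    z(θ) = (20/π) θ − 5.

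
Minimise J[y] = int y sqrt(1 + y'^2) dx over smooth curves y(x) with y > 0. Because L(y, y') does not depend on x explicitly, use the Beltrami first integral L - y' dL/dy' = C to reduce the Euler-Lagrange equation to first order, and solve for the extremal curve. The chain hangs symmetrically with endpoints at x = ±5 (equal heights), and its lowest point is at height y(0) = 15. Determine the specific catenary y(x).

The Lagrangian L(y, y') = y sqrt(1 + y'^2) has no explicit x dependence, so the Beltrami identity applies:
    L − y' ∂L/∂y' = C.
Compute ∂L/∂y' = y · y' / sqrt(1 + y'^2). Then
    L − y' ∂L/∂y'
    = y sqrt(1 + y'^2) − y · y'^2 / sqrt(1 + y'^2)
    = y (1 + y'^2 − y'^2) / sqrt(1 + y'^2)
    = y / sqrt(1 + y'^2) = C.
Squaring gives y^2 = C^2 (1 + y'^2), i.e.
    y'^2 = y^2 / C^2 − 1.
Separating variables,
    dy / sqrt(y^2 − C^2) = dx / C,
and integrating gives arccosh(y / C) = (x − a)/C, so
    y(x) = C cosh((x − a)/C),
the catenary. The constants C and a are fixed by the two endpoint conditions (and, for the hanging-chain problem, the length constraint selects C).
Now fit the given data. The endpoints x = ±5 are symmetric at equal height, so the catenary is even about its minimum: a = 0 and y(x) = C cosh(x/C). The lowest point is y(0) = C cosh(0) = C, and we are told y(0) = 15, so C = 15. Therefore
    y(x) = 15 cosh(x/15),
and at the endpoints
    y(±5) = 15 cosh(5/15).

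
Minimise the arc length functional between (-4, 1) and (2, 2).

Arc-length functional: J[y] = ∫ sqrt(1 + (y')^2) dx.
Lagrangian L = sqrt(1 + (y')^2) has no explicit y dependence, so ∂L/∂y = 0 and the Euler-Lagrange equation gives
    d/dx( y' / sqrt(1 + (y')^2) ) = 0  ⇒  y' / sqrt(1 + (y')^2) = const.
Hence y' is constant, so y(x) is affine.
Fitting the endpoints (-4, 1) and (2, 2):
    slope m = (2 − 1) / (2 − (-4)) = 1/6,
    intercept c = 1 − m·(-4) = 5/3.
Extremal: y(x) = (1/6) x + 5/3.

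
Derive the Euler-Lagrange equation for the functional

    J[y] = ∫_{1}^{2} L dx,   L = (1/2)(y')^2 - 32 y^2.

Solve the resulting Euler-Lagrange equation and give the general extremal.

The Lagrangian is L = (1/2)(y')^2 - 32 y^2.
∂L/∂y = -64y.
∂L/∂y' = y'.
The Euler-Lagrange equation d/dx(∂L/∂y') − ∂L/∂y = 0 becomes:
    y'' + 64 y = 0
General solution: y(x) = A sin(8x) + B cos(8x), where A and B are arbitrary constants fixed by the endpoint conditions.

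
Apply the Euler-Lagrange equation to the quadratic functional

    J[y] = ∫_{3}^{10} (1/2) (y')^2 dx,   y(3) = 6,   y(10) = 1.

The Lagrangian is L = (1/2) (y')^2.
Compute ∂L/∂y = 0, ∂L/∂y' = y'.
The Euler-Lagrange equation d/dx(∂L/∂y') − ∂L/∂y = 0 reduces to
    y'' = 0.
Its general solution is
    y(x) = A x + B,
with A, B fixed by the endpoint conditions.
Applying the endpoint conditions y(3) = 6 and y(10) = 1: solve A·3 + B = 6 and A·10 + B = 1. Subtracting gives A(10 − 3) = 1 − 6, so A = -5/7, and B = 6 − A·3 = 57/7. Therefore
    y(x) = (-5/7) x + 57/7.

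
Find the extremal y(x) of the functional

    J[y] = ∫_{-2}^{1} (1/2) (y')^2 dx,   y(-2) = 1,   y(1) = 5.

The Lagrangian is L = (1/2) (y')^2.
Compute ∂L/∂y = 0, ∂L/∂y' = y'.
The Euler-Lagrange equation d/dx(∂L/∂y') − ∂L/∂y = 0 reduces to
    y'' = 0.
Its general solution is
    y(x) = A x + B,
with A, B fixed by the endpoint conditions.
Applying the endpoint conditions y(-2) = 1 and y(1) = 5: solve A·-2 + B = 1 and A·1 + B = 5. Subtracting gives A(1 − -2) = 5 − 1, so A = 4/3, and B = 1 − A·-2 = 11/3. Therefore
    y(x) = (4/3) x + 11/3.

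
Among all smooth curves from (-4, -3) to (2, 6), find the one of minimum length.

Arc-length functional: J[y] = ∫ sqrt(1 + (y')^2) dx.
Lagrangian L = sqrt(1 + (y')^2) has no explicit y dependence, so ∂L/∂y = 0 and the Euler-Lagrange equation gives
    d/dx( y' / sqrt(1 + (y')^2) ) = 0  ⇒  y' / sqrt(1 + (y')^2) = const.
Hence y' is constant, so y(x) is affine.
Fitting the endpoints (-4, -3) and (2, 6):
    slope m = (6 − (-3)) / (2 − (-4)) = 3/2,
    intercept c = (-3) − m·(-4) = 3.
Extremal: y(x) = (3/2) x + 3.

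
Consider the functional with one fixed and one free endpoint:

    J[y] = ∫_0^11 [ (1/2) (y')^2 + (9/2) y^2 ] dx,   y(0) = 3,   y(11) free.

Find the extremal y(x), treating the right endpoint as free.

The Lagrangian L = (1/2) (y')^2 + (9/2) y^2 gives
    ∂L/∂y = 9 y,   ∂L/∂y' = y'.
Euler-Lagrange: y'' − 9 y = 0.
With k = 3, the general solution is
    y(x) = A cosh(3 x) + B sinh(3 x).
Fixed left endpoint y(0) = 3 ⇒ A = 3.
The right endpoint x = 11 is free, so the natural (transversality) condition is ∂L/∂y' |_{x=11} = 0, i.e. y'(11) = 0.
Compute y'(x) = A k sinh(k x) + B k cosh(k x), so
    y'(11) = A k sinh(k·11) + B k cosh(k·11) = 0
    ⇒ B = −A tanh(k·11) = − 3 tanh(3·11).
Therefore the extremal is
    y(x) = 3 cosh(3 x) − 3 tanh(3·11) sinh(3 x).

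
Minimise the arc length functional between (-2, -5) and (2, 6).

Arc-length functional: J[y] = ∫ sqrt(1 + (y')^2) dx.
Lagrangian L = sqrt(1 + (y')^2) has no explicit y dependence, so ∂L/∂y = 0 and the Euler-Lagrange equation gives
    d/dx( y' / sqrt(1 + (y')^2) ) = 0  ⇒  y' / sqrt(1 + (y')^2) = const.
Hence y' is constant, so y(x) is affine.
Fitting the endpoints (-2, -5) and (2, 6):
    slope m = (6 − (-5)) / (2 − (-2)) = 11/4,
    intercept c = (-5) − m·(-2) = 1/2.
Extremal: y(x) = (11/4) x + 1/2.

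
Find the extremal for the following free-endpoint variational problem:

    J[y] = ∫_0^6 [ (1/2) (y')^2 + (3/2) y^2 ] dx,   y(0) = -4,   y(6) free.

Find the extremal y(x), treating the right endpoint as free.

The Lagrangian L = (1/2) (y')^2 + (3/2) y^2 gives
    ∂L/∂y = 3 y,   ∂L/∂y' = y'.
Euler-Lagrange: y'' − 3 y = 0.
With k = sqrt(3), the general solution is
    y(x) = A cosh(sqrt(3) x) + B sinh(sqrt(3) x).
Fixed left endpoint y(0) = -4 ⇒ A = -4.
The right endpoint x = 6 is free, so the natural (transversality) condition is ∂L/∂y' |_{x=6} = 0, i.e. y'(6) = 0.
Compute y'(x) = A k sinh(k x) + B k cosh(k x), so
    y'(6) = A k sinh(k·6) + B k cosh(k·6) = 0
    ⇒ B = −A tanh(k·6) = 4 tanh(sqrt(3)·6).
Therefore the extremal is
    y(x) = −4 cosh(sqrt(3) x) + 4 tanh(sqrt(3)·6) sinh(sqrt(3) x).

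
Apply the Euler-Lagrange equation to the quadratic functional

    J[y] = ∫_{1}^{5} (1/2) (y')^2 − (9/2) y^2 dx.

The Lagrangian is L = (1/2) (y')^2 − (9/2) y^2.
Compute ∂L/∂y = -9y, ∂L/∂y' = y'.
The Euler-Lagrange equation d/dx(∂L/∂y') − ∂L/∂y = 0 reduces to
    y'' + 9 y = 0.
Its general solution is
    y(x) = A sin(3x) + B cos(3x),
with A, B fixed by the endpoint conditions.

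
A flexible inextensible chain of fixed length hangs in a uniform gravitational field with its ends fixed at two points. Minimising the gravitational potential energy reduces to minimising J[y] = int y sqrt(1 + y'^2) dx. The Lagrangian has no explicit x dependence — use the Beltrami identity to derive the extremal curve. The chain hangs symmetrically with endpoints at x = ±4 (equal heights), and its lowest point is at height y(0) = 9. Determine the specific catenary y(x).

The Lagrangian L(y, y') = y sqrt(1 + y'^2) has no explicit x dependence, so the Beltrami identity applies:
    L − y' ∂L/∂y' = C.
Compute ∂L/∂y' = y · y' / sqrt(1 + y'^2). Then
    L − y' ∂L/∂y'
    = y sqrt(1 + y'^2) − y · y'^2 / sqrt(1 + y'^2)
    = y (1 + y'^2 − y'^2) / sqrt(1 + y'^2)
    = y / sqrt(1 + y'^2) = C.
Squaring gives y^2 = C^2 (1 + y'^2), i.e.
    y'^2 = y^2 / C^2 − 1.
Separating variables,
    dy / sqrt(y^2 − C^2) = dx / C,
and integrating gives arccosh(y / C) = (x − a)/C, so
    y(x) = C cosh((x − a)/C),
the catenary. The constants C and a are fixed by the two endpoint conditions (and, for the hanging-chain problem, the length constraint selects C).
Now fit the given data. The endpoints x = ±4 are symmetric at equal height, so the catenary is even about its minimum: a = 0 and y(x) = C cosh(x/C). The lowest point is y(0) = C cosh(0) = C, and we are told y(0) = 9, so C = 9. Therefore
    y(x) = 9 cosh(x/9),
and at the endpoints
    y(±4) = 9 cosh(4/9).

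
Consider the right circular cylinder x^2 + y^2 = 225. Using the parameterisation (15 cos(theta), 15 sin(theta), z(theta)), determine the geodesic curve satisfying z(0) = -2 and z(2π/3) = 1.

Parameterise the cylinder of radius R = 15 as
    r(θ) = (15 cos θ, 15 sin θ, z(θ)).
The arc-length element is
    ds = sqrt(225 + (dz/dθ)^2) dθ,
so the Lagrangian is L = sqrt(225 + z'^2).
L depends on z' only, not on z or θ, so ∂L/∂z = 0 and
    ∂L/∂z' = z' / sqrt(225 + z'^2).
The Euler-Lagrange equation gives
    d/dθ( z' / sqrt(225 + z'^2) ) = 0,
so z' is constant. Integrating once:
    z(θ) = a θ + b,
a helix on the cylinder (a straight line when the cylinder is unrolled). The constants a, b are determined by the endpoint conditions.
With endpoint conditions z(0) = -2 and z(2π/3) = 1: from z(0) = b we get b = -2, and a·2π/3 + -2 = 1 gives a = 9/(2π), so
    z(θ) = (9/(2π)) θ − 2.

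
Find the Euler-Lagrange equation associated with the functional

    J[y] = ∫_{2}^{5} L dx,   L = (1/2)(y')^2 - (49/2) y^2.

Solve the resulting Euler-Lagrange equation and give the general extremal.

The Lagrangian is L = (1/2)(y')^2 - (49/2) y^2.
∂L/∂y = -49y.
∂L/∂y' = y'.
The Euler-Lagrange equation d/dx(∂L/∂y') − ∂L/∂y = 0 becomes:
    y'' + 49 y = 0
General solution: y(x) = A sin(7x) + B cos(7x), where A and B are arbitrary constants fixed by the endpoint conditions.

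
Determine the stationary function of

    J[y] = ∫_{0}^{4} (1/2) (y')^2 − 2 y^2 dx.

The Lagrangian is L = (1/2) (y')^2 − 2 y^2.
Compute ∂L/∂y = -4y, ∂L/∂y' = y'.
The Euler-Lagrange equation d/dx(∂L/∂y') − ∂L/∂y = 0 reduces to
    y'' + 4 y = 0.
Its general solution is
    y(x) = A sin(2x) + B cos(2x),
with A, B fixed by the endpoint conditions.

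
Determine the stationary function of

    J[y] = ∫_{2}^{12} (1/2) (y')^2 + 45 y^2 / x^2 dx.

The Lagrangian is L = (1/2) (y')^2 + 45 y^2 / x^2.
Compute ∂L/∂y = 90y/x^2, ∂L/∂y' = y'.
The Euler-Lagrange equation d/dx(∂L/∂y') − ∂L/∂y = 0 reduces to
    y'' − 90/x^2 · y = 0  (x > 0).
Its general solution is
    y(x) = A x^10 + B x^(-9),
with A, B fixed by the endpoint conditions.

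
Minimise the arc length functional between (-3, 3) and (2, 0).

Arc-length functional: J[y] = ∫ sqrt(1 + (y')^2) dx.
Lagrangian L = sqrt(1 + (y')^2) has no explicit y dependence, so ∂L/∂y = 0 and the Euler-Lagrange equation gives
    d/dx( y' / sqrt(1 + (y')^2) ) = 0  ⇒  y' / sqrt(1 + (y')^2) = const.
Hence y' is constant, so y(x) is affine.
Fitting the endpoints (-3, 3) and (2, 0):
    slope m = (0 − 3) / (2 − (-3)) = -3/5,
    intercept c = 3 − m·(-3) = 6/5.
Extremal: y(x) = (-3/5) x + 6/5.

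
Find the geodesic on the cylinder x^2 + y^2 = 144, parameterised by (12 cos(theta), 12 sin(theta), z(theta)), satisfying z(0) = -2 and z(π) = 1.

Parameterise the cylinder of radius R = 12 as
    r(θ) = (12 cos θ, 12 sin θ, z(θ)).
The arc-length element is
    ds = sqrt(144 + (dz/dθ)^2) dθ,
so the Lagrangian is L = sqrt(144 + z'^2).
L depends on z' only, not on z or θ, so ∂L/∂z = 0 and
    ∂L/∂z' = z' / sqrt(144 + z'^2).
The Euler-Lagrange equation gives
    d/dθ( z' / sqrt(144 + z'^2) ) = 0,
so z' is constant. Integrating once:
    z(θ) = a θ + b,
a helix on the cylinder (a straight line when the cylinder is unrolled). The constants a, b are determined by the endpoint conditions.
With endpoint conditions z(0) = -2 and z(π) = 1: from z(0) = b we get b = -2, and a·π + -2 = 1 gives a = 3/π, so
    z(θ) = (3/π) θ − 2.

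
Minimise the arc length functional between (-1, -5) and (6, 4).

Arc-length functional: J[y] = ∫ sqrt(1 + (y')^2) dx.
Lagrangian L = sqrt(1 + (y')^2) has no explicit y dependence, so ∂L/∂y = 0 and the Euler-Lagrange equation gives
    d/dx( y' / sqrt(1 + (y')^2) ) = 0  ⇒  y' / sqrt(1 + (y')^2) = const.
Hence y' is constant, so y(x) is affine.
Fitting the endpoints (-1, -5) and (6, 4):
    slope m = (4 − (-5)) / (6 − (-1)) = 9/7,
    intercept c = (-5) − m·(-1) = -26/7.
Extremal: y(x) = (9/7) x - 26/7.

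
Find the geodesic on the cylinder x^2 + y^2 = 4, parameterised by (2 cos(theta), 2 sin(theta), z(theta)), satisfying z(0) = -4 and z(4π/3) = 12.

Parameterise the cylinder of radius R = 2 as
    r(θ) = (2 cos θ, 2 sin θ, z(θ)).
The arc-length element is
    ds = sqrt(4 + (dz/dθ)^2) dθ,
so the Lagrangian is L = sqrt(4 + z'^2).
L depends on z' only, not on z or θ, so ∂L/∂z = 0 and
    ∂L/∂z' = z' / sqrt(4 + z'^2).
The Euler-Lagrange equation gives
    d/dθ( z' / sqrt(4 + z'^2) ) = 0,
so z' is constant. Integrating once:
    z(θ) = a θ + b,
a helix on the cylinder (a straight line when the cylinder is unrolled). The constants a, b are determined by the endpoint conditions.
With endpoint conditions z(0) = -4 and z(4π/3) = 12: from z(0) = b we get b = -4, and a·4π/3 + -4 = 12 gives a = 12/π, so
    z(θ) = (12/π) θ − 4.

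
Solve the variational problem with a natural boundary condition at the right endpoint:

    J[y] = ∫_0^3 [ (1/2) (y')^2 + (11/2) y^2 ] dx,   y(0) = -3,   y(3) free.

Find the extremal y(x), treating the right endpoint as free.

The Lagrangian L = (1/2) (y')^2 + (11/2) y^2 gives
    ∂L/∂y = 11 y,   ∂L/∂y' = y'.
Euler-Lagrange: y'' − 11 y = 0.
With k = sqrt(11), the general solution is
    y(x) = A cosh(sqrt(11) x) + B sinh(sqrt(11) x).
Fixed left endpoint y(0) = -3 ⇒ A = -3.
The right endpoint x = 3 is free, so the natural (transversality) condition is ∂L/∂y' |_{x=3} = 0, i.e. y'(3) = 0.
Compute y'(x) = A k sinh(k x) + B k cosh(k x), so
    y'(3) = A k sinh(k·3) + B k cosh(k·3) = 0
    ⇒ B = −A tanh(k·3) = 3 tanh(sqrt(11)·3).
Therefore the extremal is
    y(x) = −3 cosh(sqrt(11) x) + 3 tanh(sqrt(11)·3) sinh(sqrt(11) x).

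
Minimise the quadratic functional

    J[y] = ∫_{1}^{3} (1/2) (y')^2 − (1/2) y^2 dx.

The Lagrangian is L = (1/2) (y')^2 − (1/2) y^2.
Compute ∂L/∂y = -y, ∂L/∂y' = y'.
The Euler-Lagrange equation d/dx(∂L/∂y') − ∂L/∂y = 0 reduces to
    y'' + y = 0.
Its general solution is
    y(x) = A sin(x) + B cos(x),
with A, B fixed by the endpoint conditions.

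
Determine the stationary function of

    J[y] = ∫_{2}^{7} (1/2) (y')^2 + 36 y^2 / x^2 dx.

The Lagrangian is L = (1/2) (y')^2 + 36 y^2 / x^2.
Compute ∂L/∂y = 72y/x^2, ∂L/∂y' = y'.
The Euler-Lagrange equation d/dx(∂L/∂y') − ∂L/∂y = 0 reduces to
    y'' − 72/x^2 · y = 0  (x > 0).
Its general solution is
    y(x) = A x^9 + B x^(-8),
with A, B fixed by the endpoint conditions.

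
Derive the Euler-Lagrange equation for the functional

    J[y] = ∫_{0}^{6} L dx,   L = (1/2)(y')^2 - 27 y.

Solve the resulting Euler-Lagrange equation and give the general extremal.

The Lagrangian is L = (1/2)(y')^2 - 27 y.
∂L/∂y = -27.
∂L/∂y' = y'.
The Euler-Lagrange equation d/dx(∂L/∂y') − ∂L/∂y = 0 becomes:
    y'' + 27 = 0
General solution: y(x) = -(27/2) x^2 + A x + B, where A and B are arbitrary constants fixed by the endpoint conditions.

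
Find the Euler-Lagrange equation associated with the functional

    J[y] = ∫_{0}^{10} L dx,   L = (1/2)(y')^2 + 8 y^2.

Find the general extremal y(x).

The Lagrangian is L = (1/2)(y')^2 + 8 y^2.
∂L/∂y = 16y.
∂L/∂y' = y'.
The Euler-Lagrange equation d/dx(∂L/∂y') − ∂L/∂y = 0 becomes:
    y'' - 16 y = 0
General solution: y(x) = A e^(4x) + B e^(-4x), where A and B are arbitrary constants fixed by the endpoint conditions.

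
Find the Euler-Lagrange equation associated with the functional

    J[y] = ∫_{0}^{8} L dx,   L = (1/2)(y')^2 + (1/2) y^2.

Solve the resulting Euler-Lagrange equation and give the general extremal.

The Lagrangian is L = (1/2)(y')^2 + (1/2) y^2.
∂L/∂y = y.
∂L/∂y' = y'.
The Euler-Lagrange equation d/dx(∂L/∂y') − ∂L/∂y = 0 becomes:
    y'' - y = 0
General solution: y(x) = A e^x + B e^(-x), where A and B are arbitrary constants fixed by the endpoint conditions.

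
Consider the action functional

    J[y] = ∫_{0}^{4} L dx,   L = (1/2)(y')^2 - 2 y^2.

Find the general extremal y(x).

The Lagrangian is L = (1/2)(y')^2 - 2 y^2.
∂L/∂y = -4y.
∂L/∂y' = y'.
The Euler-Lagrange equation d/dx(∂L/∂y') − ∂L/∂y = 0 becomes:
    y'' + 4 y = 0
General solution: y(x) = A sin(2x) + B cos(2x), where A and B are arbitrary constants fixed by the endpoint conditions.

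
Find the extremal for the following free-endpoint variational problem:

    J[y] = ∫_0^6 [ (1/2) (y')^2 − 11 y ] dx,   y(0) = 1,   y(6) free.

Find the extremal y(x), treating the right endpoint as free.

The Lagrangian L = (1/2) (y')^2 − 11 y gives
    ∂L/∂y = −11,   ∂L/∂y' = y'.
Euler-Lagrange: d/dx(y') − (−11) = 0, i.e. y'' + 11 = 0, so
    y(x) = −(11/2) x^2 + C1 x + C2.
Fixed left endpoint y(0) = 1 ⇒ C2 = 1.
The right endpoint x = 6 is free, so the natural (transversality) condition is ∂L/∂y' |_{x=6} = 0, i.e. y'(6) = 0.
Compute y'(x) = −11 x + C1, so y'(6) = −66 + C1 = 0 ⇒ C1 = 66.
Therefore the extremal is
    y(x) = −(11/2) x^2 + 66 x + 1.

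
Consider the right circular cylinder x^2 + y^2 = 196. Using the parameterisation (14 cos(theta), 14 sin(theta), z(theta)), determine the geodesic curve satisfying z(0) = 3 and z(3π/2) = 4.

Parameterise the cylinder of radius R = 14 as
    r(θ) = (14 cos θ, 14 sin θ, z(θ)).
The arc-length element is
    ds = sqrt(196 + (dz/dθ)^2) dθ,
so the Lagrangian is L = sqrt(196 + z'^2).
L depends on z' only, not on z or θ, so ∂L/∂z = 0 and
    ∂L/∂z' = z' / sqrt(196 + z'^2).
The Euler-Lagrange equation gives
    d/dθ( z' / sqrt(196 + z'^2) ) = 0,
so z' is constant. Integrating once:
    z(θ) = a θ + b,
a helix on the cylinder (a straight line when the cylinder is unrolled). The constants a, b are determined by the endpoint conditions.
With endpoint conditions z(0) = 3 and z(3π/2) = 4: from z(0) = b we get b = 3, and a·3π/2 + 3 = 4 gives a = 2/(3π), so
    z(θ) = (2/(3π)) θ + 3.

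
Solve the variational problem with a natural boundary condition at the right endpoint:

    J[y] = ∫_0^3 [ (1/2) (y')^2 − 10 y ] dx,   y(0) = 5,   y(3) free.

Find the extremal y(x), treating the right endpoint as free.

The Lagrangian L = (1/2) (y')^2 − 10 y gives
    ∂L/∂y = −10,   ∂L/∂y' = y'.
Euler-Lagrange: d/dx(y') − (−10) = 0, i.e. y'' + 10 = 0, so
    y(x) = −(10/2) x^2 + C1 x + C2.
Fixed left endpoint y(0) = 5 ⇒ C2 = 5.
The right endpoint x = 3 is free, so the natural (transversality) condition is ∂L/∂y' |_{x=3} = 0, i.e. y'(3) = 0.
Compute y'(x) = −10 x + C1, so y'(3) = −30 + C1 = 0 ⇒ C1 = 30.
Therefore the extremal is
    y(x) = −5 x^2 + 30 x + 5.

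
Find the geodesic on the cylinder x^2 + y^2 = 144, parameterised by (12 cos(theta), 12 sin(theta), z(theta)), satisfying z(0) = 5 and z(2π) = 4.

Parameterise the cylinder of radius R = 12 as
    r(θ) = (12 cos θ, 12 sin θ, z(θ)).
The arc-length element is
    ds = sqrt(144 + (dz/dθ)^2) dθ,
so the Lagrangian is L = sqrt(144 + z'^2).
L depends on z' only, not on z or θ, so ∂L/∂z = 0 and
    ∂L/∂z' = z' / sqrt(144 + z'^2).
The Euler-Lagrange equation gives
    d/dθ( z' / sqrt(144 + z'^2) ) = 0,
so z' is constant. Integrating once:
    z(θ) = a θ + b,
a helix on the cylinder (a straight line when the cylinder is unrolled). The constants a, b are determined by the endpoint conditions.
With endpoint conditions z(0) = 5 and z(2π) = 4: from z(0) = b we get b = 5, and a·2π + 5 = 4 gives a = -1/(2π), so
    z(θ) = (-1/(2π)) θ + 5.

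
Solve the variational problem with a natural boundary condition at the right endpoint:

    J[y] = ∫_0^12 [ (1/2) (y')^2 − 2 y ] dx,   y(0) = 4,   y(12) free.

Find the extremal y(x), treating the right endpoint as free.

The Lagrangian L = (1/2) (y')^2 − 2 y gives
    ∂L/∂y = −2,   ∂L/∂y' = y'.
Euler-Lagrange: d/dx(y') − (−2) = 0, i.e. y'' + 2 = 0, so
    y(x) = −(2/2) x^2 + C1 x + C2.
Fixed left endpoint y(0) = 4 ⇒ C2 = 4.
The right endpoint x = 12 is free, so the natural (transversality) condition is ∂L/∂y' |_{x=12} = 0, i.e. y'(12) = 0.
Compute y'(x) = −2 x + C1, so y'(12) = −24 + C1 = 0 ⇒ C1 = 24.
Therefore the extremal is
    y(x) = −x^2 + 24 x + 4.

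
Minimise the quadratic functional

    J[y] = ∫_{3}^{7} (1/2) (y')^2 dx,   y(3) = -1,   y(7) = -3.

The Lagrangian is L = (1/2) (y')^2.
Compute ∂L/∂y = 0, ∂L/∂y' = y'.
The Euler-Lagrange equation d/dx(∂L/∂y') − ∂L/∂y = 0 reduces to
    y'' = 0.
Its general solution is
    y(x) = A x + B,
with A, B fixed by the endpoint conditions.
Applying the endpoint conditions y(3) = -1 and y(7) = -3: solve A·3 + B = -1 and A·7 + B = -3. Subtracting gives A(7 − 3) = -3 − -1, so A = -1/2, and B = -1 − A·3 = 1/2. Therefore
    y(x) = (-1/2) x + 1/2.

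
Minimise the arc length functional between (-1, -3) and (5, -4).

Arc-length functional: J[y] = ∫ sqrt(1 + (y')^2) dx.
Lagrangian L = sqrt(1 + (y')^2) has no explicit y dependence, so ∂L/∂y = 0 and the Euler-Lagrange equation gives
    d/dx( y' / sqrt(1 + (y')^2) ) = 0  ⇒  y' / sqrt(1 + (y')^2) = const.
Hence y' is constant, so y(x) is affine.
Fitting the endpoints (-1, -3) and (5, -4):
    slope m = ((-4) − (-3)) / (5 − (-1)) = -1/6,
    intercept c = (-3) − m·(-1) = -19/6.
Extremal: y(x) = (-1/6) x - 19/6.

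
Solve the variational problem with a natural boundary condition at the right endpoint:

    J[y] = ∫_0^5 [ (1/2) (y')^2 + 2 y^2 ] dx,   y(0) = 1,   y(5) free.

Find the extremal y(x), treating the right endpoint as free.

The Lagrangian L = (1/2) (y')^2 + 2 y^2 gives
    ∂L/∂y = 4 y,   ∂L/∂y' = y'.
Euler-Lagrange: y'' − 4 y = 0.
With k = 2, the general solution is
    y(x) = A cosh(2 x) + B sinh(2 x).
Fixed left endpoint y(0) = 1 ⇒ A = 1.
The right endpoint x = 5 is free, so the natural (transversality) condition is ∂L/∂y' |_{x=5} = 0, i.e. y'(5) = 0.
Compute y'(x) = A k sinh(k x) + B k cosh(k x), so
    y'(5) = A k sinh(k·5) + B k cosh(k·5) = 0
    ⇒ B = −A tanh(k·5) = − tanh(2·5).
Therefore the extremal is
    y(x) = cosh(2 x) − tanh(2·5) sinh(2 x).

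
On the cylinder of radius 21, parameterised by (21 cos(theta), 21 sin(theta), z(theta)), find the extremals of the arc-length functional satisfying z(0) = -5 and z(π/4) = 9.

Parameterise the cylinder of radius R = 21 as
    r(θ) = (21 cos θ, 21 sin θ, z(θ)).
The arc-length element is
    ds = sqrt(441 + (dz/dθ)^2) dθ,
so the Lagrangian is L = sqrt(441 + z'^2).
L depends on z' only, not on z or θ, so ∂L/∂z = 0 and
    ∂L/∂z' = z' / sqrt(441 + z'^2).
The Euler-Lagrange equation gives
    d/dθ( z' / sqrt(441 + z'^2) ) = 0,
so z' is constant. Integrating once:
    z(θ) = a θ + b,
a helix on the cylinder (a straight line when the cylinder is unrolled). The constants a, b are determined by the endpoint conditions.
With endpoint conditions z(0) = -5 and z(π/4) = 9: from z(0) = b we get b = -5, and a·π/4 + -5 = 9 gives a = 56/π, so
    z(θ) = (56/π) θ − 5.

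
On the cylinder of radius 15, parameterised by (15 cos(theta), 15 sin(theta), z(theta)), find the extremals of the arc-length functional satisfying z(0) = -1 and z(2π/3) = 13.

Parameterise the cylinder of radius R = 15 as
    r(θ) = (15 cos θ, 15 sin θ, z(θ)).
The arc-length element is
    ds = sqrt(225 + (dz/dθ)^2) dθ,
so the Lagrangian is L = sqrt(225 + z'^2).
L depends on z' only, not on z or θ, so ∂L/∂z = 0 and
    ∂L/∂z' = z' / sqrt(225 + z'^2).
The Euler-Lagrange equation gives
    d/dθ( z' / sqrt(225 + z'^2) ) = 0,
so z' is constant. Integrating once:
    z(θ) = a θ + b,
a helix on the cylinder (a straight line when the cylinder is unrolled). The constants a, b are determined by the endpoint conditions.
With endpoint conditions z(0) = -1 and z(2π/3) = 13: from z(0) = b we get b = -1, and a·2π/3 + -1 = 13 gives a = 21/π, so
    z(θ) = (21/π) θ − 1.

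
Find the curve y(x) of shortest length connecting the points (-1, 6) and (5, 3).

Arc-length functional: J[y] = ∫ sqrt(1 + (y')^2) dx.
Lagrangian L = sqrt(1 + (y')^2) has no explicit y dependence, so ∂L/∂y = 0 and the Euler-Lagrange equation gives
    d/dx( y' / sqrt(1 + (y')^2) ) = 0  ⇒  y' / sqrt(1 + (y')^2) = const.
Hence y' is constant, so y(x) is affine.
Fitting the endpoints (-1, 6) and (5, 3):
    slope m = (3 − 6) / (5 − (-1)) = -1/2,
    intercept c = 6 − m·(-1) = 11/2.
Extremal: y(x) = (-1/2) x + 11/2.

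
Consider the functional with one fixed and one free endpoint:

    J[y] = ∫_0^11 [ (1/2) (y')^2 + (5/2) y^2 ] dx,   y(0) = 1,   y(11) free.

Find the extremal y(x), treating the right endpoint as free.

The Lagrangian L = (1/2) (y')^2 + (5/2) y^2 gives
    ∂L/∂y = 5 y,   ∂L/∂y' = y'.
Euler-Lagrange: y'' − 5 y = 0.
With k = sqrt(5), the general solution is
    y(x) = A cosh(sqrt(5) x) + B sinh(sqrt(5) x).
Fixed left endpoint y(0) = 1 ⇒ A = 1.
The right endpoint x = 11 is free, so the natural (transversality) condition is ∂L/∂y' |_{x=11} = 0, i.e. y'(11) = 0.
Compute y'(x) = A k sinh(k x) + B k cosh(k x), so
    y'(11) = A k sinh(k·11) + B k cosh(k·11) = 0
    ⇒ B = −A tanh(k·11) = − tanh(sqrt(5)·11).
Therefore the extremal is
    y(x) = cosh(sqrt(5) x) − tanh(sqrt(5)·11) sinh(sqrt(5) x).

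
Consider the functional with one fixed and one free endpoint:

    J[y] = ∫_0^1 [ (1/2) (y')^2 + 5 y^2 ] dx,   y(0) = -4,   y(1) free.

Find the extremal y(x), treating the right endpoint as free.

The Lagrangian L = (1/2) (y')^2 + 5 y^2 gives
    ∂L/∂y = 10 y,   ∂L/∂y' = y'.
Euler-Lagrange: y'' − 10 y = 0.
With k = sqrt(10), the general solution is
    y(x) = A cosh(sqrt(10) x) + B sinh(sqrt(10) x).
Fixed left endpoint y(0) = -4 ⇒ A = -4.
The right endpoint x = 1 is free, so the natural (transversality) condition is ∂L/∂y' |_{x=1} = 0, i.e. y'(1) = 0.
Compute y'(x) = A k sinh(k x) + B k cosh(k x), so
    y'(1) = A k sinh(k·1) + B k cosh(k·1) = 0
    ⇒ B = −A tanh(k·1) = 4 tanh(sqrt(10)·1).
Therefore the extremal is
    y(x) = −4 cosh(sqrt(10) x) + 4 tanh(sqrt(10)·1) sinh(sqrt(10) x).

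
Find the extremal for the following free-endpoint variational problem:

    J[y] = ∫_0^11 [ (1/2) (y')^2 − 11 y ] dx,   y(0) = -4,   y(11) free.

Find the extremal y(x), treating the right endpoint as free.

The Lagrangian L = (1/2) (y')^2 − 11 y gives
    ∂L/∂y = −11,   ∂L/∂y' = y'.
Euler-Lagrange: d/dx(y') − (−11) = 0, i.e. y'' + 11 = 0, so
    y(x) = −(11/2) x^2 + C1 x + C2.
Fixed left endpoint y(0) = -4 ⇒ C2 = -4.
The right endpoint x = 11 is free, so the natural (transversality) condition is ∂L/∂y' |_{x=11} = 0, i.e. y'(11) = 0.
Compute y'(x) = −11 x + C1, so y'(11) = −121 + C1 = 0 ⇒ C1 = 121.
Therefore the extremal is
    y(x) = −(11/2) x^2 + 121 x − 4.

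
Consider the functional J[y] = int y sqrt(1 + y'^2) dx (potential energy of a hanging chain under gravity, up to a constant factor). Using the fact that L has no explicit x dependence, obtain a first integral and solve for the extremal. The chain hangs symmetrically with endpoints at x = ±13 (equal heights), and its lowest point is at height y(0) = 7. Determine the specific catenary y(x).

The Lagrangian L(y, y') = y sqrt(1 + y'^2) has no explicit x dependence, so the Beltrami identity applies:
    L − y' ∂L/∂y' = C.
Compute ∂L/∂y' = y · y' / sqrt(1 + y'^2). Then
    L − y' ∂L/∂y'
    = y sqrt(1 + y'^2) − y · y'^2 / sqrt(1 + y'^2)
    = y (1 + y'^2 − y'^2) / sqrt(1 + y'^2)
    = y / sqrt(1 + y'^2) = C.
Squaring gives y^2 = C^2 (1 + y'^2), i.e.
    y'^2 = y^2 / C^2 − 1.
Separating variables,
    dy / sqrt(y^2 − C^2) = dx / C,
and integrating gives arccosh(y / C) = (x − a)/C, so
    y(x) = C cosh((x − a)/C),
the catenary. The constants C and a are fixed by the two endpoint conditions (and, for the hanging-chain problem, the length constraint selects C).
Now fit the given data. The endpoints x = ±13 are symmetric at equal height, so the catenary is even about its minimum: a = 0 and y(x) = C cosh(x/C). The lowest point is y(0) = C cosh(0) = C, and we are told y(0) = 7, so C = 7. Therefore
    y(x) = 7 cosh(x/7),
and at the endpoints
    y(±13) = 7 cosh(13/7).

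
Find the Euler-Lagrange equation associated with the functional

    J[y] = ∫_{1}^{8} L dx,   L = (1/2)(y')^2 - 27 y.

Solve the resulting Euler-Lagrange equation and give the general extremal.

The Lagrangian is L = (1/2)(y')^2 - 27 y.
∂L/∂y = -27.
∂L/∂y' = y'.
The Euler-Lagrange equation d/dx(∂L/∂y') − ∂L/∂y = 0 becomes:
    y'' + 27 = 0
General solution: y(x) = -(27/2) x^2 + A x + B, where A and B are arbitrary constants fixed by the endpoint conditions.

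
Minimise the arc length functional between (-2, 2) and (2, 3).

Arc-length functional: J[y] = ∫ sqrt(1 + (y')^2) dx.
Lagrangian L = sqrt(1 + (y')^2) has no explicit y dependence, so ∂L/∂y = 0 and the Euler-Lagrange equation gives
    d/dx( y' / sqrt(1 + (y')^2) ) = 0  ⇒  y' / sqrt(1 + (y')^2) = const.
Hence y' is constant, so y(x) is affine.
Fitting the endpoints (-2, 2) and (2, 3):
    slope m = (3 − 2) / (2 − (-2)) = 1/4,
    intercept c = 2 − m·(-2) = 5/2.
Extremal: y(x) = (1/4) x + 5/2.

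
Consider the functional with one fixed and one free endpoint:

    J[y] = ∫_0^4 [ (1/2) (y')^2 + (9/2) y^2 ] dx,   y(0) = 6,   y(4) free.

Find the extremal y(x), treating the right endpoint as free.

The Lagrangian L = (1/2) (y')^2 + (9/2) y^2 gives
    ∂L/∂y = 9 y,   ∂L/∂y' = y'.
Euler-Lagrange: y'' − 9 y = 0.
With k = 3, the general solution is
    y(x) = A cosh(3 x) + B sinh(3 x).
Fixed left endpoint y(0) = 6 ⇒ A = 6.
The right endpoint x = 4 is free, so the natural (transversality) condition is ∂L/∂y' |_{x=4} = 0, i.e. y'(4) = 0.
Compute y'(x) = A k sinh(k x) + B k cosh(k x), so
    y'(4) = A k sinh(k·4) + B k cosh(k·4) = 0
    ⇒ B = −A tanh(k·4) = − 6 tanh(3·4).
Therefore the extremal is
    y(x) = 6 cosh(3 x) − 6 tanh(3·4) sinh(3 x).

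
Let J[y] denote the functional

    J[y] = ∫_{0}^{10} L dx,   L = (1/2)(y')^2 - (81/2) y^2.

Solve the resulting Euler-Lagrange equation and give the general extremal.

The Lagrangian is L = (1/2)(y')^2 - (81/2) y^2.
∂L/∂y = -81y.
∂L/∂y' = y'.
The Euler-Lagrange equation d/dx(∂L/∂y') − ∂L/∂y = 0 becomes:
    y'' + 81 y = 0
General solution: y(x) = A sin(9x) + B cos(9x), where A and B are arbitrary constants fixed by the endpoint conditions.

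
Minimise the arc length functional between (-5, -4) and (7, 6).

Arc-length functional: J[y] = ∫ sqrt(1 + (y')^2) dx.
Lagrangian L = sqrt(1 + (y')^2) has no explicit y dependence, so ∂L/∂y = 0 and the Euler-Lagrange equation gives
    d/dx( y' / sqrt(1 + (y')^2) ) = 0  ⇒  y' / sqrt(1 + (y')^2) = const.
Hence y' is constant, so y(x) is affine.
Fitting the endpoints (-5, -4) and (7, 6):
    slope m = (6 − (-4)) / (7 − (-5)) = 5/6,
    intercept c = (-4) − m·(-5) = 1/6.
Extremal: y(x) = (5/6) x + 1/6.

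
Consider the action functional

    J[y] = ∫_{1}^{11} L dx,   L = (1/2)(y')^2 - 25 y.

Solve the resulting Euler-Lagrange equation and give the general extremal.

The Lagrangian is L = (1/2)(y')^2 - 25 y.
∂L/∂y = -25.
∂L/∂y' = y'.
The Euler-Lagrange equation d/dx(∂L/∂y') − ∂L/∂y = 0 becomes:
    y'' + 25 = 0
General solution: y(x) = -(25/2) x^2 + A x + B, where A and B are arbitrary constants fixed by the endpoint conditions.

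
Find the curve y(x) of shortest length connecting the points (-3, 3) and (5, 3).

Arc-length functional: J[y] = ∫ sqrt(1 + (y')^2) dx.
Lagrangian L = sqrt(1 + (y')^2) has no explicit y dependence, so ∂L/∂y = 0 and the Euler-Lagrange equation gives
    d/dx( y' / sqrt(1 + (y')^2) ) = 0  ⇒  y' / sqrt(1 + (y')^2) = const.
Hence y' is constant, so y(x) is affine.
Fitting the endpoints (-3, 3) and (5, 3):
    slope m = (3 − 3) / (5 − (-3)) = 0,
    intercept c = 3 − m·(-3) = 3.
Extremal: y(x) = 3.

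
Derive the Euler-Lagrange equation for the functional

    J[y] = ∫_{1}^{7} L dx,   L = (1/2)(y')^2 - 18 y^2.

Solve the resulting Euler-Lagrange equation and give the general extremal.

The Lagrangian is L = (1/2)(y')^2 - 18 y^2.
∂L/∂y = -36y.
∂L/∂y' = y'.
The Euler-Lagrange equation d/dx(∂L/∂y') − ∂L/∂y = 0 becomes:
    y'' + 36 y = 0
General solution: y(x) = A sin(6x) + B cos(6x), where A and B are arbitrary constants fixed by the endpoint conditions.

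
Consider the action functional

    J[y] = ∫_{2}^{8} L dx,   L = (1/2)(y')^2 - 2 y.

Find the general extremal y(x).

The Lagrangian is L = (1/2)(y')^2 - 2 y.
∂L/∂y = -2.
∂L/∂y' = y'.
The Euler-Lagrange equation d/dx(∂L/∂y') − ∂L/∂y = 0 becomes:
    y'' + 2 = 0
General solution: y(x) = -x^2 + A x + B, where A and B are arbitrary constants fixed by the endpoint conditions.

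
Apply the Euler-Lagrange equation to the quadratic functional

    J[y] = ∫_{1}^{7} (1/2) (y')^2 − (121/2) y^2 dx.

The Lagrangian is L = (1/2) (y')^2 − (121/2) y^2.
Compute ∂L/∂y = -121y, ∂L/∂y' = y'.
The Euler-Lagrange equation d/dx(∂L/∂y') − ∂L/∂y = 0 reduces to
    y'' + 121 y = 0.
Its general solution is
    y(x) = A sin(11x) + B cos(11x),
with A, B fixed by the endpoint conditions.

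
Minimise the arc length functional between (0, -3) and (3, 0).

Arc-length functional: J[y] = ∫ sqrt(1 + (y')^2) dx.
Lagrangian L = sqrt(1 + (y')^2) has no explicit y dependence, so ∂L/∂y = 0 and the Euler-Lagrange equation gives
    d/dx( y' / sqrt(1 + (y')^2) ) = 0  ⇒  y' / sqrt(1 + (y')^2) = const.
Hence y' is constant, so y(x) is affine.
Fitting the endpoints (0, -3) and (3, 0):
    slope m = (0 − (-3)) / (3 − 0) = 1,
    intercept c = (-3) − m·0 = -3.
Extremal: y(x) = x - 3.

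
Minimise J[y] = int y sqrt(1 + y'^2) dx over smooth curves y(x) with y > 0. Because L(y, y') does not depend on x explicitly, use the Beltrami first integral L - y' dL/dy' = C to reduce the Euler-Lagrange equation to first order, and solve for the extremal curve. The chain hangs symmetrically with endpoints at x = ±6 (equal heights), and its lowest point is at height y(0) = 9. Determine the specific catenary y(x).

The Lagrangian L(y, y') = y sqrt(1 + y'^2) has no explicit x dependence, so the Beltrami identity applies:
    L − y' ∂L/∂y' = C.
Compute ∂L/∂y' = y · y' / sqrt(1 + y'^2). Then
    L − y' ∂L/∂y'
    = y sqrt(1 + y'^2) − y · y'^2 / sqrt(1 + y'^2)
    = y (1 + y'^2 − y'^2) / sqrt(1 + y'^2)
    = y / sqrt(1 + y'^2) = C.
Squaring gives y^2 = C^2 (1 + y'^2), i.e.
    y'^2 = y^2 / C^2 − 1.
Separating variables,
    dy / sqrt(y^2 − C^2) = dx / C,
and integrating gives arccosh(y / C) = (x − a)/C, so
    y(x) = C cosh((x − a)/C),
the catenary. The constants C and a are fixed by the two endpoint conditions (and, for the hanging-chain problem, the length constraint selects C).
Now fit the given data. The endpoints x = ±6 are symmetric at equal height, so the catenary is even about its minimum: a = 0 and y(x) = C cosh(x/C). The lowest point is y(0) = C cosh(0) = C, and we are told y(0) = 9, so C = 9. Therefore
    y(x) = 9 cosh(x/9),
and at the endpoints
    y(±6) = 9 cosh(6/9).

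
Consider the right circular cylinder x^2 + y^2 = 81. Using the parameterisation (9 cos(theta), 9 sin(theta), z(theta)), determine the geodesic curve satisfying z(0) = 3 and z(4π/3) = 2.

Parameterise the cylinder of radius R = 9 as
    r(θ) = (9 cos θ, 9 sin θ, z(θ)).
The arc-length element is
    ds = sqrt(81 + (dz/dθ)^2) dθ,
so the Lagrangian is L = sqrt(81 + z'^2).
L depends on z' only, not on z or θ, so ∂L/∂z = 0 and
    ∂L/∂z' = z' / sqrt(81 + z'^2).
The Euler-Lagrange equation gives
    d/dθ( z' / sqrt(81 + z'^2) ) = 0,
so z' is constant. Integrating once:
    z(θ) = a θ + b,
a helix on the cylinder (a straight line when the cylinder is unrolled). The constants a, b are determined by the endpoint conditions.
With endpoint conditions z(0) = 3 and z(4π/3) = 2: from z(0) = b we get b = 3, and a·4π/3 + 3 = 2 gives a = -3/(4π), so
    z(θ) = (-3/(4π)) θ + 3.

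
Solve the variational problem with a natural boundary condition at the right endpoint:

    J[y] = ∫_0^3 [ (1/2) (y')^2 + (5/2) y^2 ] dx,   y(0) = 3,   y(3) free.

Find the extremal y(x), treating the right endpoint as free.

The Lagrangian L = (1/2) (y')^2 + (5/2) y^2 gives
    ∂L/∂y = 5 y,   ∂L/∂y' = y'.
Euler-Lagrange: y'' − 5 y = 0.
With k = sqrt(5), the general solution is
    y(x) = A cosh(sqrt(5) x) + B sinh(sqrt(5) x).
Fixed left endpoint y(0) = 3 ⇒ A = 3.
The right endpoint x = 3 is free, so the natural (transversality) condition is ∂L/∂y' |_{x=3} = 0, i.e. y'(3) = 0.
Compute y'(x) = A k sinh(k x) + B k cosh(k x), so
    y'(3) = A k sinh(k·3) + B k cosh(k·3) = 0
    ⇒ B = −A tanh(k·3) = − 3 tanh(sqrt(5)·3).
Therefore the extremal is
    y(x) = 3 cosh(sqrt(5) x) − 3 tanh(sqrt(5)·3) sinh(sqrt(5) x).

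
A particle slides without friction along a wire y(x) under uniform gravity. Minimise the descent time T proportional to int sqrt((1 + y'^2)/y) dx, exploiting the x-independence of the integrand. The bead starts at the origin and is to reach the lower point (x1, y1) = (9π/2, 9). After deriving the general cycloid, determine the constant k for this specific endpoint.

The Lagrangian L = sqrt((1 + y'^2) / y) has no explicit x dependence, so the Beltrami identity applies:
    L − y' ∂L/∂y' = C.
Compute ∂L/∂y' = y' / sqrt(y (1 + y'^2)).
Substitute:
    sqrt((1 + y'^2)/y) − y'·y' / sqrt(y (1 + y'^2))
    = (1 + y'^2) / sqrt(y (1 + y'^2)) − y'^2 / sqrt(y (1 + y'^2))
    = 1 / sqrt(y (1 + y'^2)) = C.
Squaring and rearranging gives the first integral
    y (1 + y'^2) = 1/C^2 =: k   (constant).
Solving this first-order ODE by the substitution
    y = (k/2)(1 − cos θ)
yields the cycloid parameterisation
    x(θ) = (k/2)(θ − sin θ),   y(θ) = (k/2)(1 − cos θ).
The constant k is fixed by the endpoint condition.
Now fit the given lower endpoint (x1, y1) = (9π/2, 9). At the bottom of the first arch (θ = π), the parametric equations give
    y(π) = (k/2)(1 − cos π) = k,
    x(π) = (k/2)(π − sin π) = kπ/2.
Matching y(π) = 9 gives k = 9, consistent with x(π) = 9π/2. Therefore the specific cycloid is
    x(θ) = (9/2)(θ − sin θ),   y(θ) = (9/2)(1 − cos θ).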